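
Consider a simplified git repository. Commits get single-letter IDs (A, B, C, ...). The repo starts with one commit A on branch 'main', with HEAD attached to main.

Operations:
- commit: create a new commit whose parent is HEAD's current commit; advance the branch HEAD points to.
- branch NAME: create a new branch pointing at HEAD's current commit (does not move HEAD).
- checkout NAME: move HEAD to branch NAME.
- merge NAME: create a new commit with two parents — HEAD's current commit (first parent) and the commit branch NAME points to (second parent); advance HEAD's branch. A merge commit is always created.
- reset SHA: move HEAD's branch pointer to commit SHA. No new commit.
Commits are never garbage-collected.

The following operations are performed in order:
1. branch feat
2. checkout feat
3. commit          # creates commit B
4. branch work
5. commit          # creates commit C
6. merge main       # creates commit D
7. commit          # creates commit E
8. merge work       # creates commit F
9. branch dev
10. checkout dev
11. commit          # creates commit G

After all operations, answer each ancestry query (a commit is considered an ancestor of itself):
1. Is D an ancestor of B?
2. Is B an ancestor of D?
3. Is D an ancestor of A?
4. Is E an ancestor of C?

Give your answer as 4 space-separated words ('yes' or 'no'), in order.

After op 1 (branch): HEAD=main@A [feat=A main=A]
After op 2 (checkout): HEAD=feat@A [feat=A main=A]
After op 3 (commit): HEAD=feat@B [feat=B main=A]
After op 4 (branch): HEAD=feat@B [feat=B main=A work=B]
After op 5 (commit): HEAD=feat@C [feat=C main=A work=B]
After op 6 (merge): HEAD=feat@D [feat=D main=A work=B]
After op 7 (commit): HEAD=feat@E [feat=E main=A work=B]
After op 8 (merge): HEAD=feat@F [feat=F main=A work=B]
After op 9 (branch): HEAD=feat@F [dev=F feat=F main=A work=B]
After op 10 (checkout): HEAD=dev@F [dev=F feat=F main=A work=B]
After op 11 (commit): HEAD=dev@G [dev=G feat=F main=A work=B]
ancestors(B) = {A,B}; D in? no
ancestors(D) = {A,B,C,D}; B in? yes
ancestors(A) = {A}; D in? no
ancestors(C) = {A,B,C}; E in? no

Answer: no yes no no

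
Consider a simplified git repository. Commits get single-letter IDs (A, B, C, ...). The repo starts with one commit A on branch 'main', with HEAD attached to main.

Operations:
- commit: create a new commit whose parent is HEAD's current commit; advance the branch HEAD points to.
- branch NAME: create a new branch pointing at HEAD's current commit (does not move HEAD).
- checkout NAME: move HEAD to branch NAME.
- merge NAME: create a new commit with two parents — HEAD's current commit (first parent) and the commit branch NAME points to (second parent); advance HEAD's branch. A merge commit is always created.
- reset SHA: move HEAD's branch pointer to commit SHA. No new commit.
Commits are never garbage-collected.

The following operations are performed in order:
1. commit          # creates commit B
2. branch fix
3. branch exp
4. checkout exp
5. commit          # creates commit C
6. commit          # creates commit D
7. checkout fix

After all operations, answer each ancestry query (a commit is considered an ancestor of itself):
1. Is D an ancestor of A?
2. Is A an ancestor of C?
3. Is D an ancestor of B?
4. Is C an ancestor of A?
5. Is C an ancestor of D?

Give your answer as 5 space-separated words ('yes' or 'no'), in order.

Answer: no yes no no yes

Derivation:
After op 1 (commit): HEAD=main@B [main=B]
After op 2 (branch): HEAD=main@B [fix=B main=B]
After op 3 (branch): HEAD=main@B [exp=B fix=B main=B]
After op 4 (checkout): HEAD=exp@B [exp=B fix=B main=B]
After op 5 (commit): HEAD=exp@C [exp=C fix=B main=B]
After op 6 (commit): HEAD=exp@D [exp=D fix=B main=B]
After op 7 (checkout): HEAD=fix@B [exp=D fix=B main=B]
ancestors(A) = {A}; D in? no
ancestors(C) = {A,B,C}; A in? yes
ancestors(B) = {A,B}; D in? no
ancestors(A) = {A}; C in? no
ancestors(D) = {A,B,C,D}; C in? yes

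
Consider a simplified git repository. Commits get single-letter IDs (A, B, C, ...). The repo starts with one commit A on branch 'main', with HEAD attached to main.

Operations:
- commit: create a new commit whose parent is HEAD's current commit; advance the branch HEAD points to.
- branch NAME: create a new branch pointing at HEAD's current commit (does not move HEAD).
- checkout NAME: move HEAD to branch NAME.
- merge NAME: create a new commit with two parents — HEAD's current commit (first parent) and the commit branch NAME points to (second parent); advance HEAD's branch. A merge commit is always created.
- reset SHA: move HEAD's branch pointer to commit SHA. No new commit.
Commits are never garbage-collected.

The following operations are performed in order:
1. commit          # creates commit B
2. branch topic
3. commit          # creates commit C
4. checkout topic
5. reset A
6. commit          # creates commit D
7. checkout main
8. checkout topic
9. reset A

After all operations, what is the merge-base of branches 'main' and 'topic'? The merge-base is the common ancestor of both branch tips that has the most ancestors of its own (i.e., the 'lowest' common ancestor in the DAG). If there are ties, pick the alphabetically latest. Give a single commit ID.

After op 1 (commit): HEAD=main@B [main=B]
After op 2 (branch): HEAD=main@B [main=B topic=B]
After op 3 (commit): HEAD=main@C [main=C topic=B]
After op 4 (checkout): HEAD=topic@B [main=C topic=B]
After op 5 (reset): HEAD=topic@A [main=C topic=A]
After op 6 (commit): HEAD=topic@D [main=C topic=D]
After op 7 (checkout): HEAD=main@C [main=C topic=D]
After op 8 (checkout): HEAD=topic@D [main=C topic=D]
After op 9 (reset): HEAD=topic@A [main=C topic=A]
ancestors(main=C): ['A', 'B', 'C']
ancestors(topic=A): ['A']
common: ['A']

Answer: A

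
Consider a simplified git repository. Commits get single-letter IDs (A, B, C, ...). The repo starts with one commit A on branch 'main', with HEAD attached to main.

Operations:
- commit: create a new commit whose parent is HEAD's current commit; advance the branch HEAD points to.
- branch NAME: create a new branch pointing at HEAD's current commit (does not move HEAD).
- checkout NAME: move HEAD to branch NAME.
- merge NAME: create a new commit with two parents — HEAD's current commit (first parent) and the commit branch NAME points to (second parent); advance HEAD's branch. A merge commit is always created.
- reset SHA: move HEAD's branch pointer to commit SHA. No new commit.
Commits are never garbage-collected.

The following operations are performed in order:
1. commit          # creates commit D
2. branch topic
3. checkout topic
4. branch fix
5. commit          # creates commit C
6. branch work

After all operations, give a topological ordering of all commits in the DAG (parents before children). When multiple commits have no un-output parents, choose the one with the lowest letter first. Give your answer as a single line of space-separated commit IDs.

Answer: A D C

Derivation:
After op 1 (commit): HEAD=main@D [main=D]
After op 2 (branch): HEAD=main@D [main=D topic=D]
After op 3 (checkout): HEAD=topic@D [main=D topic=D]
After op 4 (branch): HEAD=topic@D [fix=D main=D topic=D]
After op 5 (commit): HEAD=topic@C [fix=D main=D topic=C]
After op 6 (branch): HEAD=topic@C [fix=D main=D topic=C work=C]
commit A: parents=[]
commit C: parents=['D']
commit D: parents=['A']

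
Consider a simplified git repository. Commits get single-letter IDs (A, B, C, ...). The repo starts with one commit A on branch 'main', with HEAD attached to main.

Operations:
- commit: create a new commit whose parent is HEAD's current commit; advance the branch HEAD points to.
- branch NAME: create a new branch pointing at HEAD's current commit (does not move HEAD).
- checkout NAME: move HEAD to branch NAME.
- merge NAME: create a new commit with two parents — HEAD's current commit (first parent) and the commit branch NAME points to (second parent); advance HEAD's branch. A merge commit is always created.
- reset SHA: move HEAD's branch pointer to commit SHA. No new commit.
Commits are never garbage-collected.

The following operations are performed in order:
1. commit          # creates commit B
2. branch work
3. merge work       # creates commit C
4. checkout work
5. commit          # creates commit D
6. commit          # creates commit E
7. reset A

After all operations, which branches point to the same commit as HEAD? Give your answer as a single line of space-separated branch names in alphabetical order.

Answer: work

Derivation:
After op 1 (commit): HEAD=main@B [main=B]
After op 2 (branch): HEAD=main@B [main=B work=B]
After op 3 (merge): HEAD=main@C [main=C work=B]
After op 4 (checkout): HEAD=work@B [main=C work=B]
After op 5 (commit): HEAD=work@D [main=C work=D]
After op 6 (commit): HEAD=work@E [main=C work=E]
After op 7 (reset): HEAD=work@A [main=C work=A]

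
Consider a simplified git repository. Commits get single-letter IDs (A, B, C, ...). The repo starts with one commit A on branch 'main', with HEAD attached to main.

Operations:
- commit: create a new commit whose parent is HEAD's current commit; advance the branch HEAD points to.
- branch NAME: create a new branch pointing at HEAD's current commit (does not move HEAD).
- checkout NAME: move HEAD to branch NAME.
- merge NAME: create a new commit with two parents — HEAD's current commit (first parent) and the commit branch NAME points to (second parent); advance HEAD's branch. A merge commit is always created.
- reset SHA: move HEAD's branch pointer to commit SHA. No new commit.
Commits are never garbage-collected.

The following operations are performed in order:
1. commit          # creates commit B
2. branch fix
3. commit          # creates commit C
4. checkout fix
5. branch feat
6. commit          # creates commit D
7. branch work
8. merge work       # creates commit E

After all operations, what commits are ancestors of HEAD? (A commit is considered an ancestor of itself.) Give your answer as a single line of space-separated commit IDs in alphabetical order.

After op 1 (commit): HEAD=main@B [main=B]
After op 2 (branch): HEAD=main@B [fix=B main=B]
After op 3 (commit): HEAD=main@C [fix=B main=C]
After op 4 (checkout): HEAD=fix@B [fix=B main=C]
After op 5 (branch): HEAD=fix@B [feat=B fix=B main=C]
After op 6 (commit): HEAD=fix@D [feat=B fix=D main=C]
After op 7 (branch): HEAD=fix@D [feat=B fix=D main=C work=D]
After op 8 (merge): HEAD=fix@E [feat=B fix=E main=C work=D]

Answer: A B D E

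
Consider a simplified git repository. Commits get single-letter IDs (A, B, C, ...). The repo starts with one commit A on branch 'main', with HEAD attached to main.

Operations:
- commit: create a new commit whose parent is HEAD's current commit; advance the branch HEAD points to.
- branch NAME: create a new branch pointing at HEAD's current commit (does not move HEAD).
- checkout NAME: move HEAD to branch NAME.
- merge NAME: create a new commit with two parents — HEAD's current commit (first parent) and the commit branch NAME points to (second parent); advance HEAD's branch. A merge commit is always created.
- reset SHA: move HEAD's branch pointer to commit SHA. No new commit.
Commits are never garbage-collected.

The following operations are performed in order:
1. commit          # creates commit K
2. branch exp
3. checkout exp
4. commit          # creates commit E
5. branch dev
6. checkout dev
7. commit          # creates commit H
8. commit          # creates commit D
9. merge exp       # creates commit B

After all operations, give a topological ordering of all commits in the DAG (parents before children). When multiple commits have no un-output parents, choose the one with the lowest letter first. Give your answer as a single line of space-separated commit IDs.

Answer: A K E H D B

Derivation:
After op 1 (commit): HEAD=main@K [main=K]
After op 2 (branch): HEAD=main@K [exp=K main=K]
After op 3 (checkout): HEAD=exp@K [exp=K main=K]
After op 4 (commit): HEAD=exp@E [exp=E main=K]
After op 5 (branch): HEAD=exp@E [dev=E exp=E main=K]
After op 6 (checkout): HEAD=dev@E [dev=E exp=E main=K]
After op 7 (commit): HEAD=dev@H [dev=H exp=E main=K]
After op 8 (commit): HEAD=dev@D [dev=D exp=E main=K]
After op 9 (merge): HEAD=dev@B [dev=B exp=E main=K]
commit A: parents=[]
commit B: parents=['D', 'E']
commit D: parents=['H']
commit E: parents=['K']
commit H: parents=['E']
commit K: parents=['A']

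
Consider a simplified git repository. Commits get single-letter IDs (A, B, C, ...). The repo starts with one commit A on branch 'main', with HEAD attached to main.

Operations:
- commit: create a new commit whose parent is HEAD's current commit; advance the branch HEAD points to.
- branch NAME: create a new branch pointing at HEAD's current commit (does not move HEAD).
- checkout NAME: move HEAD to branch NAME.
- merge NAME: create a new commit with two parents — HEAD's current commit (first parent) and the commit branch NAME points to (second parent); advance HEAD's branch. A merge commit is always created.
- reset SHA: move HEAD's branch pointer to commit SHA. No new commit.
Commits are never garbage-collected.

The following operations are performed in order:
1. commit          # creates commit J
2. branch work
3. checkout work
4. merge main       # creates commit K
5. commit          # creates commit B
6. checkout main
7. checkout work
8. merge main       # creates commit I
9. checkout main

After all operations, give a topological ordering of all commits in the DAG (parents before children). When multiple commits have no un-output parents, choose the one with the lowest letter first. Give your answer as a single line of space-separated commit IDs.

After op 1 (commit): HEAD=main@J [main=J]
After op 2 (branch): HEAD=main@J [main=J work=J]
After op 3 (checkout): HEAD=work@J [main=J work=J]
After op 4 (merge): HEAD=work@K [main=J work=K]
After op 5 (commit): HEAD=work@B [main=J work=B]
After op 6 (checkout): HEAD=main@J [main=J work=B]
After op 7 (checkout): HEAD=work@B [main=J work=B]
After op 8 (merge): HEAD=work@I [main=J work=I]
After op 9 (checkout): HEAD=main@J [main=J work=I]
commit A: parents=[]
commit B: parents=['K']
commit I: parents=['B', 'J']
commit J: parents=['A']
commit K: parents=['J', 'J']

Answer: A J K B I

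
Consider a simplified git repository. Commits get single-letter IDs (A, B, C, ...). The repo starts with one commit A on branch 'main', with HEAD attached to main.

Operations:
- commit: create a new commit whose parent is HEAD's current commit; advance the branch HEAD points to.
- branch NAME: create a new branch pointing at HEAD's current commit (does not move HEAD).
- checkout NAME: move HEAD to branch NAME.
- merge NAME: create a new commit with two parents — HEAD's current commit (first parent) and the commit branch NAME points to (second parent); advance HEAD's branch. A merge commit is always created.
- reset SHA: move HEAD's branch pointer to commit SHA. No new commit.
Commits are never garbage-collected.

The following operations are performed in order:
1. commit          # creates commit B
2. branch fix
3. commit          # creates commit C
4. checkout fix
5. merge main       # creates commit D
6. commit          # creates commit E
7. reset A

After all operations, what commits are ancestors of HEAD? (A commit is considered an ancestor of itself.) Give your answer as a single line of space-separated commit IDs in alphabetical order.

After op 1 (commit): HEAD=main@B [main=B]
After op 2 (branch): HEAD=main@B [fix=B main=B]
After op 3 (commit): HEAD=main@C [fix=B main=C]
After op 4 (checkout): HEAD=fix@B [fix=B main=C]
After op 5 (merge): HEAD=fix@D [fix=D main=C]
After op 6 (commit): HEAD=fix@E [fix=E main=C]
After op 7 (reset): HEAD=fix@A [fix=A main=C]

Answer: A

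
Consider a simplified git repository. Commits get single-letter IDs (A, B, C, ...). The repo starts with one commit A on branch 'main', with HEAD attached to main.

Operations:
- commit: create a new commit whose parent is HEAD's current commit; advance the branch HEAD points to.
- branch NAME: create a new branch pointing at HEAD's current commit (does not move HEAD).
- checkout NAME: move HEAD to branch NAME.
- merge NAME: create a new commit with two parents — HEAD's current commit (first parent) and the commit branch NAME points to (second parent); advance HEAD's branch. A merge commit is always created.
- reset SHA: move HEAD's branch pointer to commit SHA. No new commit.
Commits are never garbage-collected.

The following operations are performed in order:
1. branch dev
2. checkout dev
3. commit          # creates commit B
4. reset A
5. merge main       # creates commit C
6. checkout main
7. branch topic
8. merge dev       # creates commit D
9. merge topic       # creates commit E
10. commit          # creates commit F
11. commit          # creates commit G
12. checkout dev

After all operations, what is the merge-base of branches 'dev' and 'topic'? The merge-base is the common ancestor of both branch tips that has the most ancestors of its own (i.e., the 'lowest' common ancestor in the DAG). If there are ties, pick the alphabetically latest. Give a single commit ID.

After op 1 (branch): HEAD=main@A [dev=A main=A]
After op 2 (checkout): HEAD=dev@A [dev=A main=A]
After op 3 (commit): HEAD=dev@B [dev=B main=A]
After op 4 (reset): HEAD=dev@A [dev=A main=A]
After op 5 (merge): HEAD=dev@C [dev=C main=A]
After op 6 (checkout): HEAD=main@A [dev=C main=A]
After op 7 (branch): HEAD=main@A [dev=C main=A topic=A]
After op 8 (merge): HEAD=main@D [dev=C main=D topic=A]
After op 9 (merge): HEAD=main@E [dev=C main=E topic=A]
After op 10 (commit): HEAD=main@F [dev=C main=F topic=A]
After op 11 (commit): HEAD=main@G [dev=C main=G topic=A]
After op 12 (checkout): HEAD=dev@C [dev=C main=G topic=A]
ancestors(dev=C): ['A', 'C']
ancestors(topic=A): ['A']
common: ['A']

Answer: A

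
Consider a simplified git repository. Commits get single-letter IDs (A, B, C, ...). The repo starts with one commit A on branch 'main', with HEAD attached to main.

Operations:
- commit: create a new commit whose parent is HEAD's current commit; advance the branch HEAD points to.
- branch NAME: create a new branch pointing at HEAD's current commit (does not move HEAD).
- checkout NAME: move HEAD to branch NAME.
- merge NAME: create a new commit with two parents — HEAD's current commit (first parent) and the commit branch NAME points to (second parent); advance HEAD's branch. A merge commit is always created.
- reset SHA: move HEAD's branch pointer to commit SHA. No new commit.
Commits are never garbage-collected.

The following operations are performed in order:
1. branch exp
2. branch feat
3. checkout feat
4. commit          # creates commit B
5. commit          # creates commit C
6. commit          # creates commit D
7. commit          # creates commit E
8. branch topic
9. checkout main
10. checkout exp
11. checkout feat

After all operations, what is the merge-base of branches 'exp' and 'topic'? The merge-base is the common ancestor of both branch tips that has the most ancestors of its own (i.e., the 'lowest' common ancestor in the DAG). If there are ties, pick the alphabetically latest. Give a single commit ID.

Answer: A

Derivation:
After op 1 (branch): HEAD=main@A [exp=A main=A]
After op 2 (branch): HEAD=main@A [exp=A feat=A main=A]
After op 3 (checkout): HEAD=feat@A [exp=A feat=A main=A]
After op 4 (commit): HEAD=feat@B [exp=A feat=B main=A]
After op 5 (commit): HEAD=feat@C [exp=A feat=C main=A]
After op 6 (commit): HEAD=feat@D [exp=A feat=D main=A]
After op 7 (commit): HEAD=feat@E [exp=A feat=E main=A]
After op 8 (branch): HEAD=feat@E [exp=A feat=E main=A topic=E]
After op 9 (checkout): HEAD=main@A [exp=A feat=E main=A topic=E]
After op 10 (checkout): HEAD=exp@A [exp=A feat=E main=A topic=E]
After op 11 (checkout): HEAD=feat@E [exp=A feat=E main=A topic=E]
ancestors(exp=A): ['A']
ancestors(topic=E): ['A', 'B', 'C', 'D', 'E']
common: ['A']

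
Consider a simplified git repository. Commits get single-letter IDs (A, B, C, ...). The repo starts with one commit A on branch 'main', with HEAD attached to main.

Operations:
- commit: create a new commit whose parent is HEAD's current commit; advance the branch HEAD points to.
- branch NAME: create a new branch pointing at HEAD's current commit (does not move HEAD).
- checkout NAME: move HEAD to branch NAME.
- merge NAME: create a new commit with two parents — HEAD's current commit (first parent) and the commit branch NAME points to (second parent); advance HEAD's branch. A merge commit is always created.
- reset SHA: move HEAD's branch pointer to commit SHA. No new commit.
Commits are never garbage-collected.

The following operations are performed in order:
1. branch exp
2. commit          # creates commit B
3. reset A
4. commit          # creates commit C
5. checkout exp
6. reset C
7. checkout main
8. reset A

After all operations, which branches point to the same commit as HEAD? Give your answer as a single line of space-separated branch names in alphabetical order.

Answer: main

Derivation:
After op 1 (branch): HEAD=main@A [exp=A main=A]
After op 2 (commit): HEAD=main@B [exp=A main=B]
After op 3 (reset): HEAD=main@A [exp=A main=A]
After op 4 (commit): HEAD=main@C [exp=A main=C]
After op 5 (checkout): HEAD=exp@A [exp=A main=C]
After op 6 (reset): HEAD=exp@C [exp=C main=C]
After op 7 (checkout): HEAD=main@C [exp=C main=C]
After op 8 (reset): HEAD=main@A [exp=C main=A]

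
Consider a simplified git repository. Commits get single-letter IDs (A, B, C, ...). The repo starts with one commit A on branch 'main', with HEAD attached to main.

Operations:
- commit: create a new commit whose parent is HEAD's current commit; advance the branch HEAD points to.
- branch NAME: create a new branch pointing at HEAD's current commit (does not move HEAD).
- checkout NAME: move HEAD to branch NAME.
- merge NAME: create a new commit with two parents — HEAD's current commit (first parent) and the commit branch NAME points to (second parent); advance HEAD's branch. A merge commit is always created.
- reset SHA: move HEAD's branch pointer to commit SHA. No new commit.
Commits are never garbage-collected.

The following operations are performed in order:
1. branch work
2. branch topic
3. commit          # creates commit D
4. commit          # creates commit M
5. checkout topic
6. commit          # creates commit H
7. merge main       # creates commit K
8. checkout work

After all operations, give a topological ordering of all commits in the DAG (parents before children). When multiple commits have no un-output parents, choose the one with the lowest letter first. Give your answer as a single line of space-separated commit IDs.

Answer: A D H M K

Derivation:
After op 1 (branch): HEAD=main@A [main=A work=A]
After op 2 (branch): HEAD=main@A [main=A topic=A work=A]
After op 3 (commit): HEAD=main@D [main=D topic=A work=A]
After op 4 (commit): HEAD=main@M [main=M topic=A work=A]
After op 5 (checkout): HEAD=topic@A [main=M topic=A work=A]
After op 6 (commit): HEAD=topic@H [main=M topic=H work=A]
After op 7 (merge): HEAD=topic@K [main=M topic=K work=A]
After op 8 (checkout): HEAD=work@A [main=M topic=K work=A]
commit A: parents=[]
commit D: parents=['A']
commit H: parents=['A']
commit K: parents=['H', 'M']
commit M: parents=['D']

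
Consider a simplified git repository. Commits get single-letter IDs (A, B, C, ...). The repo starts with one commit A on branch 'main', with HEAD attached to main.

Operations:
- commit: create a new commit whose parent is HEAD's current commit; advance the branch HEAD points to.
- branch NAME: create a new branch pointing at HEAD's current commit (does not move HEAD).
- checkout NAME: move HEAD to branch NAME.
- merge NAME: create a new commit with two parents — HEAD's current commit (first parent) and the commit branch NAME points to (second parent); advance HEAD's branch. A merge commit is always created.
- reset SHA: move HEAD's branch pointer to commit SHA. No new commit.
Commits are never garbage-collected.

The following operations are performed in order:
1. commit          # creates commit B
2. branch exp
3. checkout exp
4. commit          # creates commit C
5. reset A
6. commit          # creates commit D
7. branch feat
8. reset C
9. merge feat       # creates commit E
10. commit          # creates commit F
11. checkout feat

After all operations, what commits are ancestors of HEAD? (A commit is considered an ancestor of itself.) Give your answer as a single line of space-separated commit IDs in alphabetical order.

After op 1 (commit): HEAD=main@B [main=B]
After op 2 (branch): HEAD=main@B [exp=B main=B]
After op 3 (checkout): HEAD=exp@B [exp=B main=B]
After op 4 (commit): HEAD=exp@C [exp=C main=B]
After op 5 (reset): HEAD=exp@A [exp=A main=B]
After op 6 (commit): HEAD=exp@D [exp=D main=B]
After op 7 (branch): HEAD=exp@D [exp=D feat=D main=B]
After op 8 (reset): HEAD=exp@C [exp=C feat=D main=B]
After op 9 (merge): HEAD=exp@E [exp=E feat=D main=B]
After op 10 (commit): HEAD=exp@F [exp=F feat=D main=B]
After op 11 (checkout): HEAD=feat@D [exp=F feat=D main=B]

Answer: A D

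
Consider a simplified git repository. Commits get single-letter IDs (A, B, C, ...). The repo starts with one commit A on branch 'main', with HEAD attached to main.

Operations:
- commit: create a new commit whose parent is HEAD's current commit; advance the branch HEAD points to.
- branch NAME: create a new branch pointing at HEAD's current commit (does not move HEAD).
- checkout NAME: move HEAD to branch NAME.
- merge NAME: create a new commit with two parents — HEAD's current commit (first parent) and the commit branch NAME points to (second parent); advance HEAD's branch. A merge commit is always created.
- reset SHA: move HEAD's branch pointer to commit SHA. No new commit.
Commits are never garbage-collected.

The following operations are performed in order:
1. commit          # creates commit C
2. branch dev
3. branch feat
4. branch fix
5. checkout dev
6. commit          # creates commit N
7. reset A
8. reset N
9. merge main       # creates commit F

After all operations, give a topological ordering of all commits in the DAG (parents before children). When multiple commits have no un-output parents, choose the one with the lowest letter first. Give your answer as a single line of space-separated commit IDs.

Answer: A C N F

Derivation:
After op 1 (commit): HEAD=main@C [main=C]
After op 2 (branch): HEAD=main@C [dev=C main=C]
After op 3 (branch): HEAD=main@C [dev=C feat=C main=C]
After op 4 (branch): HEAD=main@C [dev=C feat=C fix=C main=C]
After op 5 (checkout): HEAD=dev@C [dev=C feat=C fix=C main=C]
After op 6 (commit): HEAD=dev@N [dev=N feat=C fix=C main=C]
After op 7 (reset): HEAD=dev@A [dev=A feat=C fix=C main=C]
After op 8 (reset): HEAD=dev@N [dev=N feat=C fix=C main=C]
After op 9 (merge): HEAD=dev@F [dev=F feat=C fix=C main=C]
commit A: parents=[]
commit C: parents=['A']
commit F: parents=['N', 'C']
commit N: parents=['C']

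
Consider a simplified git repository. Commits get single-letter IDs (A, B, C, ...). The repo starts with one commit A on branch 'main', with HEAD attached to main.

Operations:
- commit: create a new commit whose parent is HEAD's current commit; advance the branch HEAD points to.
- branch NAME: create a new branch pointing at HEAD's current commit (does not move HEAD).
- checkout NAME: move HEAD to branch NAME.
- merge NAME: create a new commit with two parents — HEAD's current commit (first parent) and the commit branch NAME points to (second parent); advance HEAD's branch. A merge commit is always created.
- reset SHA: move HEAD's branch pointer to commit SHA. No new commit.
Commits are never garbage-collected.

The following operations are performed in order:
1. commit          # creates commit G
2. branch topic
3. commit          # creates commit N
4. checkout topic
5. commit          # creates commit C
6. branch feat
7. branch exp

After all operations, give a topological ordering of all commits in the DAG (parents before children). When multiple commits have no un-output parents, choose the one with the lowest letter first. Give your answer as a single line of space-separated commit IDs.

Answer: A G C N

Derivation:
After op 1 (commit): HEAD=main@G [main=G]
After op 2 (branch): HEAD=main@G [main=G topic=G]
After op 3 (commit): HEAD=main@N [main=N topic=G]
After op 4 (checkout): HEAD=topic@G [main=N topic=G]
After op 5 (commit): HEAD=topic@C [main=N topic=C]
After op 6 (branch): HEAD=topic@C [feat=C main=N topic=C]
After op 7 (branch): HEAD=topic@C [exp=C feat=C main=N topic=C]
commit A: parents=[]
commit C: parents=['G']
commit G: parents=['A']
commit N: parents=['G']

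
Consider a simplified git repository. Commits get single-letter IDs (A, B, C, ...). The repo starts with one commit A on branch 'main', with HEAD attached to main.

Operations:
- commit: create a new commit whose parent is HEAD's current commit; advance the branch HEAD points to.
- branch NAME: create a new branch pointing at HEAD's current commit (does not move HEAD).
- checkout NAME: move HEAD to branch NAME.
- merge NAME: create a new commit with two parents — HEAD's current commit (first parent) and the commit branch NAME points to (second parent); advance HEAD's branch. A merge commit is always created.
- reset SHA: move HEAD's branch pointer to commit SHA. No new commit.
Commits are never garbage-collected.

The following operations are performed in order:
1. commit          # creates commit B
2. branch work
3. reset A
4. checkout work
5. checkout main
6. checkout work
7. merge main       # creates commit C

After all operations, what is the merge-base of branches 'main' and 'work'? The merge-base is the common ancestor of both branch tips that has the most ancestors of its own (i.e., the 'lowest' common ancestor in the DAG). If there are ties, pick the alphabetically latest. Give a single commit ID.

After op 1 (commit): HEAD=main@B [main=B]
After op 2 (branch): HEAD=main@B [main=B work=B]
After op 3 (reset): HEAD=main@A [main=A work=B]
After op 4 (checkout): HEAD=work@B [main=A work=B]
After op 5 (checkout): HEAD=main@A [main=A work=B]
After op 6 (checkout): HEAD=work@B [main=A work=B]
After op 7 (merge): HEAD=work@C [main=A work=C]
ancestors(main=A): ['A']
ancestors(work=C): ['A', 'B', 'C']
common: ['A']

Answer: A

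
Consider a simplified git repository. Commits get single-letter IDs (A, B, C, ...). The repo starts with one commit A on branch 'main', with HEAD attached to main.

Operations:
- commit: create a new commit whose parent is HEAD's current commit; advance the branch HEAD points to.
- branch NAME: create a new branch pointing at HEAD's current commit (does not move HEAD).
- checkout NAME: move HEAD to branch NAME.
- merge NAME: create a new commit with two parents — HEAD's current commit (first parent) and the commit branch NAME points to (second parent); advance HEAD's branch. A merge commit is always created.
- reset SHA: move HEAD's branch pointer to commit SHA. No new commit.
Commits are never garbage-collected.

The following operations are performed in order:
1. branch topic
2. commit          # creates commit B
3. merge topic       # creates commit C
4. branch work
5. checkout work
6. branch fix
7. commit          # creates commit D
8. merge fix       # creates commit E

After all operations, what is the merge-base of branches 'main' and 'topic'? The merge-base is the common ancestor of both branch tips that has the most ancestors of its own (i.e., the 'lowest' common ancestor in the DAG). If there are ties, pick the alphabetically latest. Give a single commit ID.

After op 1 (branch): HEAD=main@A [main=A topic=A]
After op 2 (commit): HEAD=main@B [main=B topic=A]
After op 3 (merge): HEAD=main@C [main=C topic=A]
After op 4 (branch): HEAD=main@C [main=C topic=A work=C]
After op 5 (checkout): HEAD=work@C [main=C topic=A work=C]
After op 6 (branch): HEAD=work@C [fix=C main=C topic=A work=C]
After op 7 (commit): HEAD=work@D [fix=C main=C topic=A work=D]
After op 8 (merge): HEAD=work@E [fix=C main=C topic=A work=E]
ancestors(main=C): ['A', 'B', 'C']
ancestors(topic=A): ['A']
common: ['A']

Answer: A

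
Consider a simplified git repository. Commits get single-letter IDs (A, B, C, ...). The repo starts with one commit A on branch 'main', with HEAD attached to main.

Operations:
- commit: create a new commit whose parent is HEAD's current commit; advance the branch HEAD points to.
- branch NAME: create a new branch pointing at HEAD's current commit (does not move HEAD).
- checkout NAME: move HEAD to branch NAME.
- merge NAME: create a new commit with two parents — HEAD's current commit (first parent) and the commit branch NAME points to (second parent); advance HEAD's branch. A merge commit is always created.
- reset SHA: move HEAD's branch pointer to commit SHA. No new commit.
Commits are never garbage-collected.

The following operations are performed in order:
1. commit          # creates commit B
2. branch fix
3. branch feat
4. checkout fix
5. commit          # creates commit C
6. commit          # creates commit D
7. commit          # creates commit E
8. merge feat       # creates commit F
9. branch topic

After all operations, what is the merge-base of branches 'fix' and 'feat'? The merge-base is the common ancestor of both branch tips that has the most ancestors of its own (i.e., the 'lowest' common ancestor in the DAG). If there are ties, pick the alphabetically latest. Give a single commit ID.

Answer: B

Derivation:
After op 1 (commit): HEAD=main@B [main=B]
After op 2 (branch): HEAD=main@B [fix=B main=B]
After op 3 (branch): HEAD=main@B [feat=B fix=B main=B]
After op 4 (checkout): HEAD=fix@B [feat=B fix=B main=B]
After op 5 (commit): HEAD=fix@C [feat=B fix=C main=B]
After op 6 (commit): HEAD=fix@D [feat=B fix=D main=B]
After op 7 (commit): HEAD=fix@E [feat=B fix=E main=B]
After op 8 (merge): HEAD=fix@F [feat=B fix=F main=B]
After op 9 (branch): HEAD=fix@F [feat=B fix=F main=B topic=F]
ancestors(fix=F): ['A', 'B', 'C', 'D', 'E', 'F']
ancestors(feat=B): ['A', 'B']
common: ['A', 'B']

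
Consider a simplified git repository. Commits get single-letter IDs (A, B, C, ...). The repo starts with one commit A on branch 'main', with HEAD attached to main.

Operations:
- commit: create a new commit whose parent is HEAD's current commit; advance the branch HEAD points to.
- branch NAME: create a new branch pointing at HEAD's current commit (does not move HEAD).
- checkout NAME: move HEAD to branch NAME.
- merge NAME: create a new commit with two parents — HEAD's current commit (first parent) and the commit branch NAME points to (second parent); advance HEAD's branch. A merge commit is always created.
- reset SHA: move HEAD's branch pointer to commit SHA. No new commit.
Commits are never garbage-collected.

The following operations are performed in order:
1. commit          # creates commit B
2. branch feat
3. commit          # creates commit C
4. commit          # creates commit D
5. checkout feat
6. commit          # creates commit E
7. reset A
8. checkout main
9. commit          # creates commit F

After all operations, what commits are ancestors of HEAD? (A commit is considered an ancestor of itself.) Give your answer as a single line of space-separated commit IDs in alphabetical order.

Answer: A B C D F

Derivation:
After op 1 (commit): HEAD=main@B [main=B]
After op 2 (branch): HEAD=main@B [feat=B main=B]
After op 3 (commit): HEAD=main@C [feat=B main=C]
After op 4 (commit): HEAD=main@D [feat=B main=D]
After op 5 (checkout): HEAD=feat@B [feat=B main=D]
After op 6 (commit): HEAD=feat@E [feat=E main=D]
After op 7 (reset): HEAD=feat@A [feat=A main=D]
After op 8 (checkout): HEAD=main@D [feat=A main=D]
After op 9 (commit): HEAD=main@F [feat=A main=F]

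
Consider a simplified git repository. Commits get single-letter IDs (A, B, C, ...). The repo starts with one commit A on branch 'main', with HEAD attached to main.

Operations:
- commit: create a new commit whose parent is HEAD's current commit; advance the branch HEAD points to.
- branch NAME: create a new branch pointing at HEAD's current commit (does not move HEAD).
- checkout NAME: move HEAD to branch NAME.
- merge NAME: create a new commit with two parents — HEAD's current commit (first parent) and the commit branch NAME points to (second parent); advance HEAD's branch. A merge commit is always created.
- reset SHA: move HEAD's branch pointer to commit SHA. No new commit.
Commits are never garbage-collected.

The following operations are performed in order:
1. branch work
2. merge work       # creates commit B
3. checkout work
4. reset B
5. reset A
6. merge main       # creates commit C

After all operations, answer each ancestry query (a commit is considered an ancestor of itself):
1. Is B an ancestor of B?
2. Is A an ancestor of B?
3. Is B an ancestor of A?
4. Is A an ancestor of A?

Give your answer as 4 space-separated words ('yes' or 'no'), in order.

After op 1 (branch): HEAD=main@A [main=A work=A]
After op 2 (merge): HEAD=main@B [main=B work=A]
After op 3 (checkout): HEAD=work@A [main=B work=A]
After op 4 (reset): HEAD=work@B [main=B work=B]
After op 5 (reset): HEAD=work@A [main=B work=A]
After op 6 (merge): HEAD=work@C [main=B work=C]
ancestors(B) = {A,B}; B in? yes
ancestors(B) = {A,B}; A in? yes
ancestors(A) = {A}; B in? no
ancestors(A) = {A}; A in? yes

Answer: yes yes no yes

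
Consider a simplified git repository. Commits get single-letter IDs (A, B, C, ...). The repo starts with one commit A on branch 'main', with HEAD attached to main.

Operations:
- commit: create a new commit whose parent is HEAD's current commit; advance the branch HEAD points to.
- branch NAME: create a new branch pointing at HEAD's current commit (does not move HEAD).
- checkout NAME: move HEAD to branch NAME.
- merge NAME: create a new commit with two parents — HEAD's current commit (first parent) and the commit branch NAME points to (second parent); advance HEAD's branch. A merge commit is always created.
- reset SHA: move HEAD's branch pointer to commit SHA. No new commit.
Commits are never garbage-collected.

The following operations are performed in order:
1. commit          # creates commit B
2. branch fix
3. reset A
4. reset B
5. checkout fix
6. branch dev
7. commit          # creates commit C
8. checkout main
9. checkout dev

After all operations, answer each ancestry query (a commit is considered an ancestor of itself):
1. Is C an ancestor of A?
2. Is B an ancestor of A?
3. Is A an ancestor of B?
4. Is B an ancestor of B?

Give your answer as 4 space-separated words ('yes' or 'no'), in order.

Answer: no no yes yes

Derivation:
After op 1 (commit): HEAD=main@B [main=B]
After op 2 (branch): HEAD=main@B [fix=B main=B]
After op 3 (reset): HEAD=main@A [fix=B main=A]
After op 4 (reset): HEAD=main@B [fix=B main=B]
After op 5 (checkout): HEAD=fix@B [fix=B main=B]
After op 6 (branch): HEAD=fix@B [dev=B fix=B main=B]
After op 7 (commit): HEAD=fix@C [dev=B fix=C main=B]
After op 8 (checkout): HEAD=main@B [dev=B fix=C main=B]
After op 9 (checkout): HEAD=dev@B [dev=B fix=C main=B]
ancestors(A) = {A}; C in? no
ancestors(A) = {A}; B in? no
ancestors(B) = {A,B}; A in? yes
ancestors(B) = {A,B}; B in? yes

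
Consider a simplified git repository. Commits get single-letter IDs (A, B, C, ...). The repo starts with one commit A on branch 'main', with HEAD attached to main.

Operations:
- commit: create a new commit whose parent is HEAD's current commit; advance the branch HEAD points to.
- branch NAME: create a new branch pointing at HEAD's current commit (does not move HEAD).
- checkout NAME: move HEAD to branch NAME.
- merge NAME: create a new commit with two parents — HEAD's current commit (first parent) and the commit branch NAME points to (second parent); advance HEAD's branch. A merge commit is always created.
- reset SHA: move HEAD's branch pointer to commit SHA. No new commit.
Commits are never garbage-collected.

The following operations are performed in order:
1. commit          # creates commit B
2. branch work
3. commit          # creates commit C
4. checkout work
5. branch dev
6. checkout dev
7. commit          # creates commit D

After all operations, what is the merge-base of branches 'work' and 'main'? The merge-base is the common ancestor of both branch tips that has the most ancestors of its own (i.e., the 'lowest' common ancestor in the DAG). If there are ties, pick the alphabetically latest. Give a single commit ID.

After op 1 (commit): HEAD=main@B [main=B]
After op 2 (branch): HEAD=main@B [main=B work=B]
After op 3 (commit): HEAD=main@C [main=C work=B]
After op 4 (checkout): HEAD=work@B [main=C work=B]
After op 5 (branch): HEAD=work@B [dev=B main=C work=B]
After op 6 (checkout): HEAD=dev@B [dev=B main=C work=B]
After op 7 (commit): HEAD=dev@D [dev=D main=C work=B]
ancestors(work=B): ['A', 'B']
ancestors(main=C): ['A', 'B', 'C']
common: ['A', 'B']

Answer: B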